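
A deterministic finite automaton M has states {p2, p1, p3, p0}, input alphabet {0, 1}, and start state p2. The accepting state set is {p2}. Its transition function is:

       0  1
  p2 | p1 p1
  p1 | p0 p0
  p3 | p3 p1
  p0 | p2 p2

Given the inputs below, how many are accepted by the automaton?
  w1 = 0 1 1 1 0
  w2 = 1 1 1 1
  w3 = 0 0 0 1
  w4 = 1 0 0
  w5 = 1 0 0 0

1

w1: p2 → p1 → p0 → p2 → p1 → p0  → end p0, rejected
w2: p2 → p1 → p0 → p2 → p1  → end p1, rejected
w3: p2 → p1 → p0 → p2 → p1  → end p1, rejected
w4: p2 → p1 → p0 → p2  → end p2, accepted
w5: p2 → p1 → p0 → p2 → p1  → end p1, rejected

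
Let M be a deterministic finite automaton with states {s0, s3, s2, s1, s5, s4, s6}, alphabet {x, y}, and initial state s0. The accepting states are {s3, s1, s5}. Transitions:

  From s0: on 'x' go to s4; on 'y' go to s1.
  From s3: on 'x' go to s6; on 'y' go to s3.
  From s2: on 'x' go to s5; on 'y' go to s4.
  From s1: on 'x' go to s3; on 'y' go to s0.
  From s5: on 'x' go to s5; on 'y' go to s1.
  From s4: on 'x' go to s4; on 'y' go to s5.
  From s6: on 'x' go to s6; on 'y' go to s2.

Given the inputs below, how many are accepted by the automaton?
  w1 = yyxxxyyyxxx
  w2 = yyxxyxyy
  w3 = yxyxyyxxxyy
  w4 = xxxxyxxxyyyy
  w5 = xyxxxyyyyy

w1:
  start at s0
  read 'y': s0 → s1
  read 'y': s1 → s0
  read 'x': s0 → s4
  read 'x': s4 → s4
  read 'x': s4 → s4
  read 'y': s4 → s5
  read 'y': s5 → s1
  read 'y': s1 → s0
  read 'x': s0 → s4
  read 'x': s4 → s4
  read 'x': s4 → s4
  end s4, rejected
w2:
  start at s0
  read 'y': s0 → s1
  read 'y': s1 → s0
  read 'x': s0 → s4
  read 'x': s4 → s4
  read 'y': s4 → s5
  read 'x': s5 → s5
  read 'y': s5 → s1
  read 'y': s1 → s0
  end s0, rejected
w3:
  start at s0
  read 'y': s0 → s1
  read 'x': s1 → s3
  read 'y': s3 → s3
  read 'x': s3 → s6
  read 'y': s6 → s2
  read 'y': s2 → s4
  read 'x': s4 → s4
  read 'x': s4 → s4
  read 'x': s4 → s4
  read 'y': s4 → s5
  read 'y': s5 → s1
  end s1, accepted
w4:
  start at s0
  read 'x': s0 → s4
  read 'x': s4 → s4
  read 'x': s4 → s4
  read 'x': s4 → s4
  read 'y': s4 → s5
  read 'x': s5 → s5
  read 'x': s5 → s5
  read 'x': s5 → s5
  read 'y': s5 → s1
  read 'y': s1 → s0
  read 'y': s0 → s1
  read 'y': s1 → s0
  end s0, rejected
w5:
  start at s0
  read 'x': s0 → s4
  read 'y': s4 → s5
  read 'x': s5 → s5
  read 'x': s5 → s5
  read 'x': s5 → s5
  read 'y': s5 → s1
  read 'y': s1 → s0
  read 'y': s0 → s1
  read 'y': s1 → s0
  read 'y': s0 → s1
  end s1, accepted

2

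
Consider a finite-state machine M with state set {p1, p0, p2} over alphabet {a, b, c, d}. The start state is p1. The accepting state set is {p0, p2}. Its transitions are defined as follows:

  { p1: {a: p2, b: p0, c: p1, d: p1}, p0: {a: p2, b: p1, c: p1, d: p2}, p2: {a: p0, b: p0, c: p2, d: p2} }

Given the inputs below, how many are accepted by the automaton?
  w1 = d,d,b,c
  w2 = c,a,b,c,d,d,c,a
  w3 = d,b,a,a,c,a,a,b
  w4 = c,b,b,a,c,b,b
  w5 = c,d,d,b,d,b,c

w1: p1 → p1 → p1 → p0 → p1  → end p1, rejected
w2: p1 → p1 → p2 → p0 → p1 → p1 → p1 → p1 → p2  → end p2, accepted
w3: p1 → p1 → p0 → p2 → p0 → p1 → p2 → p0 → p1  → end p1, rejected
w4: p1 → p1 → p0 → p1 → p2 → p2 → p0 → p1  → end p1, rejected
w5: p1 → p1 → p1 → p1 → p0 → p2 → p0 → p1  → end p1, rejected

1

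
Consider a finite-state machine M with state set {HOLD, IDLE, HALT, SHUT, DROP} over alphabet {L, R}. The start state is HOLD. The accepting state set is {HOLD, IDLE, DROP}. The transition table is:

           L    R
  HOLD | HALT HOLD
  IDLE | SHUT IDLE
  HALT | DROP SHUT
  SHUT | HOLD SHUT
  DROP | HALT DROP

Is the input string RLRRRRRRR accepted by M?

HOLD → HOLD → HALT → SHUT → SHUT → SHUT → SHUT → SHUT → SHUT → SHUT
End state SHUT is not accepting.

No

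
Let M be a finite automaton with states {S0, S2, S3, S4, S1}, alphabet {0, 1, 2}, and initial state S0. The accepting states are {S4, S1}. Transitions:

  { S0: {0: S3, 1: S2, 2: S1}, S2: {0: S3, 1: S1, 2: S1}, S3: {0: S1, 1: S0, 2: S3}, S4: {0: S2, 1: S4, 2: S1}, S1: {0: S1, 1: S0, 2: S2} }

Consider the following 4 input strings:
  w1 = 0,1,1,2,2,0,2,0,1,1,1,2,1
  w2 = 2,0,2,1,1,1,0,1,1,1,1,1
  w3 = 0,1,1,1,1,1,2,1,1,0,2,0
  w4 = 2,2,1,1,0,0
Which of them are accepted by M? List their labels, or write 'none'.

w1:
  start at S0
  read '0': S0 → S3
  read '1': S3 → S0
  read '1': S0 → S2
  read '2': S2 → S1
  read '2': S1 → S2
  read '0': S2 → S3
  read '2': S3 → S3
  read '0': S3 → S1
  read '1': S1 → S0
  read '1': S0 → S2
  read '1': S2 → S1
  read '2': S1 → S2
  read '1': S2 → S1
  end S1, accepted
w2:
  start at S0
  read '2': S0 → S1
  read '0': S1 → S1
  read '2': S1 → S2
  read '1': S2 → S1
  read '1': S1 → S0
  read '1': S0 → S2
  read '0': S2 → S3
  read '1': S3 → S0
  read '1': S0 → S2
  read '1': S2 → S1
  read '1': S1 → S0
  read '1': S0 → S2
  end S2, rejected
w3:
  start at S0
  read '0': S0 → S3
  read '1': S3 → S0
  read '1': S0 → S2
  read '1': S2 → S1
  read '1': S1 → S0
  read '1': S0 → S2
  read '2': S2 → S1
  read '1': S1 → S0
  read '1': S0 → S2
  read '0': S2 → S3
  read '2': S3 → S3
  read '0': S3 → S1
  end S1, accepted
w4:
  start at S0
  read '2': S0 → S1
  read '2': S1 → S2
  read '1': S2 → S1
  read '1': S1 → S0
  read '0': S0 → S3
  read '0': S3 → S1
  end S1, accepted

w1, w3, w4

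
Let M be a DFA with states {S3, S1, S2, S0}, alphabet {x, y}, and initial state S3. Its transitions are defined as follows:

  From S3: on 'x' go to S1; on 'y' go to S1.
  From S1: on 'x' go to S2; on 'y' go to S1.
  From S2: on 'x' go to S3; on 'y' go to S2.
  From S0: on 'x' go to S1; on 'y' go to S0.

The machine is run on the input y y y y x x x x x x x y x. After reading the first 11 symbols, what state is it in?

S2

start at S3
read 'y': S3 → S1
read 'y': S1 → S1
read 'y': S1 → S1
read 'y': S1 → S1
read 'x': S1 → S2
read 'x': S2 → S3
read 'x': S3 → S1
read 'x': S1 → S2
read 'x': S2 → S3
read 'x': S3 → S1
read 'x': S1 → S2
After 11 symbols: S2.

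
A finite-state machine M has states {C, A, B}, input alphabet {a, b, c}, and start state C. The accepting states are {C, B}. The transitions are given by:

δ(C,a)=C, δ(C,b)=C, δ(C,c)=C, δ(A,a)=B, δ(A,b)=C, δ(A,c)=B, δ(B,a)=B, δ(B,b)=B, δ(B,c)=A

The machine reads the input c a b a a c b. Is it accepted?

Yes

start at C
read 'c': C → C
read 'a': C → C
read 'b': C → C
read 'a': C → C
read 'a': C → C
read 'c': C → C
read 'b': C → C
End state C is accepting.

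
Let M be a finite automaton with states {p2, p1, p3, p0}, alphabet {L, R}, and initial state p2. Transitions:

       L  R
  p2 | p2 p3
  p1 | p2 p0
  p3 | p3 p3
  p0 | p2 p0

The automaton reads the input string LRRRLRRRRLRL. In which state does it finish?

start at p2
read 'L': p2 → p2
read 'R': p2 → p3
read 'R': p3 → p3
read 'R': p3 → p3
read 'L': p3 → p3
read 'R': p3 → p3
read 'R': p3 → p3
read 'R': p3 → p3
read 'R': p3 → p3
read 'L': p3 → p3
read 'R': p3 → p3
read 'L': p3 → p3

p3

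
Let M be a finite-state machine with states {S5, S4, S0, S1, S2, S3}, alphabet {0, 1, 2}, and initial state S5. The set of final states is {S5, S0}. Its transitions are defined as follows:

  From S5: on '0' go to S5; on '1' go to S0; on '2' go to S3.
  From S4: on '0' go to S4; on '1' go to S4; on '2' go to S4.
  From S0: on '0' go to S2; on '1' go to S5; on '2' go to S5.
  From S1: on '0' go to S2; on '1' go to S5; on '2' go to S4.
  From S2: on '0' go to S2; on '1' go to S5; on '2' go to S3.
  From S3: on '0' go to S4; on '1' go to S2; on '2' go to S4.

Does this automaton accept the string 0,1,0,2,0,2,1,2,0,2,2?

No

S5 → S5 → S0 → S2 → S3 → S4 → S4 → S4 → S4 → S4 → S4 → S4
End state S4 is not accepting.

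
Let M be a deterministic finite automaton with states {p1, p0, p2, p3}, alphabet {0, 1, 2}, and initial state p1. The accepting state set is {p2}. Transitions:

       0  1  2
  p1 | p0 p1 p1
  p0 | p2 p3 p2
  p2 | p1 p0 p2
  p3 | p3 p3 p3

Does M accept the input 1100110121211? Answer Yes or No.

start at p1
read '1': p1 → p1
read '1': p1 → p1
read '0': p1 → p0
read '0': p0 → p2
read '1': p2 → p0
read '1': p0 → p3
read '0': p3 → p3
read '1': p3 → p3
read '2': p3 → p3
read '1': p3 → p3
read '2': p3 → p3
read '1': p3 → p3
read '1': p3 → p3
End state p3 is not accepting.

No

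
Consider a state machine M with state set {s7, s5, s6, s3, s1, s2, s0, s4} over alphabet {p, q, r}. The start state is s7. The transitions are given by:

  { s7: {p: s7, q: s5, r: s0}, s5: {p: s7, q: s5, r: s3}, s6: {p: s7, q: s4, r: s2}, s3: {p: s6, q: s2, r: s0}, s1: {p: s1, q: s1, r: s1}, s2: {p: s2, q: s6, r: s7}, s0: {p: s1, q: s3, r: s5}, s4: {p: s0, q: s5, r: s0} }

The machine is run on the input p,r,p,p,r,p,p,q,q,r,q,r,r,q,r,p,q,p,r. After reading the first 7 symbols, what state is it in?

Trace: s7 -p-> s7 -r-> s0 -p-> s1 -p-> s1 -r-> s1 -p-> s1 -p-> s1
After 7 symbols: s1.

s1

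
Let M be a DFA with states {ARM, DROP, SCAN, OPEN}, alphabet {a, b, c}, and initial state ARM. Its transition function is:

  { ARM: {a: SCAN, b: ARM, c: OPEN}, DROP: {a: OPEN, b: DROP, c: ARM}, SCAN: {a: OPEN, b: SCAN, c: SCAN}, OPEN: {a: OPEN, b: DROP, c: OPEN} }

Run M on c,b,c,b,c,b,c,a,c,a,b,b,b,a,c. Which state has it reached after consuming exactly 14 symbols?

start at ARM
read 'c': ARM → OPEN
read 'b': OPEN → DROP
read 'c': DROP → ARM
read 'b': ARM → ARM
read 'c': ARM → OPEN
read 'b': OPEN → DROP
read 'c': DROP → ARM
read 'a': ARM → SCAN
read 'c': SCAN → SCAN
read 'a': SCAN → OPEN
read 'b': OPEN → DROP
read 'b': DROP → DROP
read 'b': DROP → DROP
read 'a': DROP → OPEN
After 14 symbols: OPEN.

OPEN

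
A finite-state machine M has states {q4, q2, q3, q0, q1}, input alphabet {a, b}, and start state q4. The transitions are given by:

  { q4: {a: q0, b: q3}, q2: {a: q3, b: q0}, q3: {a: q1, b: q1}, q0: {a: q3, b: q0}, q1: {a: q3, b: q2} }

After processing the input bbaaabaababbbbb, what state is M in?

q0

start at q4
read 'b': q4 → q3
read 'b': q3 → q1
read 'a': q1 → q3
read 'a': q3 → q1
read 'a': q1 → q3
read 'b': q3 → q1
read 'a': q1 → q3
read 'a': q3 → q1
read 'b': q1 → q2
read 'a': q2 → q3
read 'b': q3 → q1
read 'b': q1 → q2
read 'b': q2 → q0
read 'b': q0 → q0
read 'b': q0 → q0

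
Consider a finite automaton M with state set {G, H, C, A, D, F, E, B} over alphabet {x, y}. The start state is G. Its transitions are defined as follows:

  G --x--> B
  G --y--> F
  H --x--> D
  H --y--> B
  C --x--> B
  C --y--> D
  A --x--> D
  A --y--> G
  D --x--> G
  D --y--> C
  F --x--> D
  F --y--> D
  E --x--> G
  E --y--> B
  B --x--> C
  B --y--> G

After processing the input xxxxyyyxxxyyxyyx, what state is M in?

D

start at G
read 'x': G → B
read 'x': B → C
read 'x': C → B
read 'x': B → C
read 'y': C → D
read 'y': D → C
read 'y': C → D
read 'x': D → G
read 'x': G → B
read 'x': B → C
read 'y': C → D
read 'y': D → C
read 'x': C → B
read 'y': B → G
read 'y': G → F
read 'x': F → D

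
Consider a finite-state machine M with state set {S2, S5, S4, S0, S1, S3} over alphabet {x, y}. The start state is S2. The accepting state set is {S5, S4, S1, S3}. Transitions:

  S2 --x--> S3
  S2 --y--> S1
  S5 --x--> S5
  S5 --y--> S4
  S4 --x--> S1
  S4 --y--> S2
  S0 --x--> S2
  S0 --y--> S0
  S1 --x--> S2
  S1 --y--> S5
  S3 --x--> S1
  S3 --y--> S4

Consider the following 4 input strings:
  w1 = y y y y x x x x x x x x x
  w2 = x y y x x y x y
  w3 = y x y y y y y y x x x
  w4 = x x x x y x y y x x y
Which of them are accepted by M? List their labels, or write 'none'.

w1:
  start at S2
  read 'y': S2 → S1
  read 'y': S1 → S5
  read 'y': S5 → S4
  read 'y': S4 → S2
  read 'x': S2 → S3
  read 'x': S3 → S1
  read 'x': S1 → S2
  read 'x': S2 → S3
  read 'x': S3 → S1
  read 'x': S1 → S2
  read 'x': S2 → S3
  read 'x': S3 → S1
  read 'x': S1 → S2
  end S2, rejected
w2:
  start at S2
  read 'x': S2 → S3
  read 'y': S3 → S4
  read 'y': S4 → S2
  read 'x': S2 → S3
  read 'x': S3 → S1
  read 'y': S1 → S5
  read 'x': S5 → S5
  read 'y': S5 → S4
  end S4, accepted
w3:
  start at S2
  read 'y': S2 → S1
  read 'x': S1 → S2
  read 'y': S2 → S1
  read 'y': S1 → S5
  read 'y': S5 → S4
  read 'y': S4 → S2
  read 'y': S2 → S1
  read 'y': S1 → S5
  read 'x': S5 → S5
  read 'x': S5 → S5
  read 'x': S5 → S5
  end S5, accepted
w4:
  start at S2
  read 'x': S2 → S3
  read 'x': S3 → S1
  read 'x': S1 → S2
  read 'x': S2 → S3
  read 'y': S3 → S4
  read 'x': S4 → S1
  read 'y': S1 → S5
  read 'y': S5 → S4
  read 'x': S4 → S1
  read 'x': S1 → S2
  read 'y': S2 → S1
  end S1, accepted

w2, w3, w4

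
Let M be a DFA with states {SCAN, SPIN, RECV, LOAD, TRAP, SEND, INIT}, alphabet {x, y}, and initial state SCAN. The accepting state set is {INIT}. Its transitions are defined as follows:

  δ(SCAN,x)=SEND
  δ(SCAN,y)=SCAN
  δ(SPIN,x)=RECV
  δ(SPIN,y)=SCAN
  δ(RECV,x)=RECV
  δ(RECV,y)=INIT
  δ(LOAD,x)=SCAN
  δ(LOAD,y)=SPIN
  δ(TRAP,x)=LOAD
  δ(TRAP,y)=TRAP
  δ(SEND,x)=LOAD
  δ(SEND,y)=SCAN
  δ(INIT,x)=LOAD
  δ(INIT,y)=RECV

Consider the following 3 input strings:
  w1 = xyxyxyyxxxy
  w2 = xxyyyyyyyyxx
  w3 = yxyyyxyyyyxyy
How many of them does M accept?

0

w1: SCAN → SEND → SCAN → SEND → SCAN → SEND → SCAN → SCAN → SEND → LOAD → SCAN → SCAN  → end SCAN, rejected
w2: SCAN → SEND → LOAD → SPIN → SCAN → SCAN → SCAN → SCAN → SCAN → SCAN → SCAN → SEND → LOAD  → end LOAD, rejected
w3: SCAN → SCAN → SEND → SCAN → SCAN → SCAN → SEND → SCAN → SCAN → SCAN → SCAN → SEND → SCAN → SCAN  → end SCAN, rejected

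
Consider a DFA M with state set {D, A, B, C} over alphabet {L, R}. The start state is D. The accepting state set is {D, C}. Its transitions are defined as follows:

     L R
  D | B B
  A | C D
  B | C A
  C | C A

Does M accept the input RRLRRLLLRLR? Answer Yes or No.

Trace: D -R-> B -R-> A -L-> C -R-> A -R-> D -L-> B -L-> C -L-> C -R-> A -L-> C -R-> A
End state A is not accepting.

No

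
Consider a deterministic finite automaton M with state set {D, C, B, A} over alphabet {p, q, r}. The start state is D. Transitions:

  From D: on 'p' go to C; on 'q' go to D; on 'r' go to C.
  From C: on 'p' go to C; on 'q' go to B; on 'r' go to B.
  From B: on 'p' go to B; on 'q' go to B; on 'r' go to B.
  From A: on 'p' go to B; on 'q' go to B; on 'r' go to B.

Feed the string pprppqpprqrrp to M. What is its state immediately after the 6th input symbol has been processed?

Trace: D -p-> C -p-> C -r-> B -p-> B -p-> B -q-> B
After 6 symbols: B.

B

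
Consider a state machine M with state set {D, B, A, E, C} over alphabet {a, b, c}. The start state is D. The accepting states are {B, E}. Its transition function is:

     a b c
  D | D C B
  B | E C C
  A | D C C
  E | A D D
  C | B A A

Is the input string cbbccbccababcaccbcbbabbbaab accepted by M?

D → B → C → A → C → A → C → A → C → B → C → B → C → A → D → B → C → A → C → A → C → B → C → A → C → B → E → D
End state D is not accepting.

No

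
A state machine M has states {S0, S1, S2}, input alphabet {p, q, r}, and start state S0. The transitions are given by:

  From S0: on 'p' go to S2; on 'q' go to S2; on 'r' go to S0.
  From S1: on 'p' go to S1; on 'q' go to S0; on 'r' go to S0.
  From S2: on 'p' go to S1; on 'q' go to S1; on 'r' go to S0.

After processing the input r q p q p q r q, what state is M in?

Trace: S0 -r-> S0 -q-> S2 -p-> S1 -q-> S0 -p-> S2 -q-> S1 -r-> S0 -q-> S2

S2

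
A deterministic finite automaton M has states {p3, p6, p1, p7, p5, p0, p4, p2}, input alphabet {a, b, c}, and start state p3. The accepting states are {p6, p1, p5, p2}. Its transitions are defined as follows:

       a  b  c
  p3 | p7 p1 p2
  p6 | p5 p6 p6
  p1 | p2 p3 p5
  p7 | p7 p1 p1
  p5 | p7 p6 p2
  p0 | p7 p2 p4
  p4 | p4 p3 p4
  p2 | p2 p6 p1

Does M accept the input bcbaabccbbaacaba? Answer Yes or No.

start at p3
read 'b': p3 → p1
read 'c': p1 → p5
read 'b': p5 → p6
read 'a': p6 → p5
read 'a': p5 → p7
read 'b': p7 → p1
read 'c': p1 → p5
read 'c': p5 → p2
read 'b': p2 → p6
read 'b': p6 → p6
read 'a': p6 → p5
read 'a': p5 → p7
read 'c': p7 → p1
read 'a': p1 → p2
read 'b': p2 → p6
read 'a': p6 → p5
End state p5 is accepting.

Yes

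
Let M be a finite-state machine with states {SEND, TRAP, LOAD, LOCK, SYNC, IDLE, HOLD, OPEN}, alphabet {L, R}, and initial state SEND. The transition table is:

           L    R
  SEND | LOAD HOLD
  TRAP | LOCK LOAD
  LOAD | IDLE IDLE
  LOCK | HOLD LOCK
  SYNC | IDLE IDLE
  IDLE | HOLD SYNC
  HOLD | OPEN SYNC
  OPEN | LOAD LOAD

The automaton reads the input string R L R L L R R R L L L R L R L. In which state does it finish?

Trace: SEND -R-> HOLD -L-> OPEN -R-> LOAD -L-> IDLE -L-> HOLD -R-> SYNC -R-> IDLE -R-> SYNC -L-> IDLE -L-> HOLD -L-> OPEN -R-> LOAD -L-> IDLE -R-> SYNC -L-> IDLE

IDLE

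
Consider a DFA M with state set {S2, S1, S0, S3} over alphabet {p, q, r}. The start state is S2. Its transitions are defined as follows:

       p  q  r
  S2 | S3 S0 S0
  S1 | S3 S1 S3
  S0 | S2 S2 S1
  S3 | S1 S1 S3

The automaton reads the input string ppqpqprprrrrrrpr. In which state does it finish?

start at S2
read 'p': S2 → S3
read 'p': S3 → S1
read 'q': S1 → S1
read 'p': S1 → S3
read 'q': S3 → S1
read 'p': S1 → S3
read 'r': S3 → S3
read 'p': S3 → S1
read 'r': S1 → S3
read 'r': S3 → S3
read 'r': S3 → S3
read 'r': S3 → S3
read 'r': S3 → S3
read 'r': S3 → S3
read 'p': S3 → S1
read 'r': S1 → S3

S3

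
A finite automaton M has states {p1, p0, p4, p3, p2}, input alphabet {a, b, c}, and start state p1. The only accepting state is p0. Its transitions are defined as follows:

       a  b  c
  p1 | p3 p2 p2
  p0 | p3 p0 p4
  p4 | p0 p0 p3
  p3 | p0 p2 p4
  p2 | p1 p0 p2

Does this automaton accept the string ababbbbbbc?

Trace: p1 -a-> p3 -b-> p2 -a-> p1 -b-> p2 -b-> p0 -b-> p0 -b-> p0 -b-> p0 -b-> p0 -c-> p4
End state p4 is not accepting.

No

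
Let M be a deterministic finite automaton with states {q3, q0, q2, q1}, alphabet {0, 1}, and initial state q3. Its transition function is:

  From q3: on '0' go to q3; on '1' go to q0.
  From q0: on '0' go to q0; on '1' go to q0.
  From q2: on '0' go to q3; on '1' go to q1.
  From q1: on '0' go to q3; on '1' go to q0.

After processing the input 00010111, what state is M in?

q0

Trace: q3 -0-> q3 -0-> q3 -0-> q3 -1-> q0 -0-> q0 -1-> q0 -1-> q0 -1-> q0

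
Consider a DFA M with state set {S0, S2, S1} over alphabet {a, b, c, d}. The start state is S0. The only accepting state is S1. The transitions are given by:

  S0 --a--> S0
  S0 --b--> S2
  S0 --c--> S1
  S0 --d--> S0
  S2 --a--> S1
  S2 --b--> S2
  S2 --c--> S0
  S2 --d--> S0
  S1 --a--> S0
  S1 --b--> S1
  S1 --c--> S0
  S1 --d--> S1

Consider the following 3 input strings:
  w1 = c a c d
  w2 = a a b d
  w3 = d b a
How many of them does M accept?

w1: S0 → S1 → S0 → S1 → S1  → end S1, accepted
w2: S0 → S0 → S0 → S2 → S0  → end S0, rejected
w3: S0 → S0 → S2 → S1  → end S1, accepted

2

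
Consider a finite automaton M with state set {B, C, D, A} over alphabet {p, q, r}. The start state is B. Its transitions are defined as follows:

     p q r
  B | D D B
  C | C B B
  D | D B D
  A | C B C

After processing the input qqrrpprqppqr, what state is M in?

B → D → B → B → B → D → D → D → B → D → D → B → B

B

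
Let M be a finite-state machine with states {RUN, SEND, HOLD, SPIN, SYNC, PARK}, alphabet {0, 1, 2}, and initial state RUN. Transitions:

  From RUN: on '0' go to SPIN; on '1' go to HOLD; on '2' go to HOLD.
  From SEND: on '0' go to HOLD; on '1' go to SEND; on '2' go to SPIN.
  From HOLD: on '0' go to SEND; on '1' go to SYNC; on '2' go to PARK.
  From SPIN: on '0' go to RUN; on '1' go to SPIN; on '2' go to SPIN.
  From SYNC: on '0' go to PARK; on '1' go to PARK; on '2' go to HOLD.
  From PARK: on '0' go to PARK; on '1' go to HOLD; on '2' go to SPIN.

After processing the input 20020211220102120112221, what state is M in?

SPIN

RUN → HOLD → SEND → HOLD → PARK → PARK → SPIN → SPIN → SPIN → SPIN → SPIN → RUN → HOLD → SEND → SPIN → SPIN → SPIN → RUN → HOLD → SYNC → HOLD → PARK → SPIN → SPIN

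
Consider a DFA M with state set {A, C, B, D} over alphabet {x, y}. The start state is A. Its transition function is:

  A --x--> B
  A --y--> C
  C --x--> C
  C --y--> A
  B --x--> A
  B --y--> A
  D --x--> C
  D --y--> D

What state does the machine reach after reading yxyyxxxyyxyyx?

A → C → C → A → C → C → C → C → A → C → C → A → C → C

C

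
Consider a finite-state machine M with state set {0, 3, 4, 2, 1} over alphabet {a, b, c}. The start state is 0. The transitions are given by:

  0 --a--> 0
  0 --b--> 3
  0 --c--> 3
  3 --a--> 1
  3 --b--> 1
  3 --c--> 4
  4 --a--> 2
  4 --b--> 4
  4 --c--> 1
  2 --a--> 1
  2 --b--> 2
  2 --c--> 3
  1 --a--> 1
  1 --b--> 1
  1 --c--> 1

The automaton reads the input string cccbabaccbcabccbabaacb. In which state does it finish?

1

Trace: 0 -c-> 3 -c-> 4 -c-> 1 -b-> 1 -a-> 1 -b-> 1 -a-> 1 -c-> 1 -c-> 1 -b-> 1 -c-> 1 -a-> 1 -b-> 1 -c-> 1 -c-> 1 -b-> 1 -a-> 1 -b-> 1 -a-> 1 -a-> 1 -c-> 1 -b-> 1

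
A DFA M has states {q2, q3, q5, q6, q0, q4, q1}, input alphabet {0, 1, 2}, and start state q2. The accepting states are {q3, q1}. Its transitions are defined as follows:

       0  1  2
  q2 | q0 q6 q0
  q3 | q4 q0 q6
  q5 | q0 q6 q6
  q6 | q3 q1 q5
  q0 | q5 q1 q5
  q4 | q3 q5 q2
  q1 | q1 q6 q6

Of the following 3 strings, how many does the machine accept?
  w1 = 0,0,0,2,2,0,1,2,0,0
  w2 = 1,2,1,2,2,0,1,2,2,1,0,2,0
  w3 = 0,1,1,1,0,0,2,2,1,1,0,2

w1: q2 → q0 → q5 → q0 → q5 → q6 → q3 → q0 → q5 → q0 → q5  → end q5, rejected
w2: q2 → q6 → q5 → q6 → q5 → q6 → q3 → q0 → q5 → q6 → q1 → q1 → q6 → q3  → end q3, accepted
w3: q2 → q0 → q1 → q6 → q1 → q1 → q1 → q6 → q5 → q6 → q1 → q1 → q6  → end q6, rejected

1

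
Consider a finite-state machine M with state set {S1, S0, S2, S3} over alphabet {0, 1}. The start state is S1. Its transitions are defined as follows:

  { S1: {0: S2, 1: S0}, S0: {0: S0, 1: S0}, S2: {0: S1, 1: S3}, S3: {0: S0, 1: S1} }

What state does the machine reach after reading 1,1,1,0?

start at S1
read '1': S1 → S0
read '1': S0 → S0
read '1': S0 → S0
read '0': S0 → S0

S0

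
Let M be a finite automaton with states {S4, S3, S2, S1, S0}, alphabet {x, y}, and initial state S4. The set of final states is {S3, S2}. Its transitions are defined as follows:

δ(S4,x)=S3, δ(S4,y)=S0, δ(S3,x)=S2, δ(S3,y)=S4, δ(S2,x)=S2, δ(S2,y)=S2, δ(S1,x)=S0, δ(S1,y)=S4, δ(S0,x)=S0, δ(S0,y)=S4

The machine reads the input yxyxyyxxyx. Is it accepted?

Trace: S4 -y-> S0 -x-> S0 -y-> S4 -x-> S3 -y-> S4 -y-> S0 -x-> S0 -x-> S0 -y-> S4 -x-> S3
End state S3 is accepting.

Yes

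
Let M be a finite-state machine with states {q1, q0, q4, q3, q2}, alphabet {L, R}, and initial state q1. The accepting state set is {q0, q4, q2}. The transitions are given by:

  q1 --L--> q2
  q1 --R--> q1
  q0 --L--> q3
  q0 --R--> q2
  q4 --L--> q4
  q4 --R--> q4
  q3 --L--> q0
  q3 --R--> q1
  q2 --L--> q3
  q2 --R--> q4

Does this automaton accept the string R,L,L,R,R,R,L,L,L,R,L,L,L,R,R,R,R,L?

Trace: q1 -R-> q1 -L-> q2 -L-> q3 -R-> q1 -R-> q1 -R-> q1 -L-> q2 -L-> q3 -L-> q0 -R-> q2 -L-> q3 -L-> q0 -L-> q3 -R-> q1 -R-> q1 -R-> q1 -R-> q1 -L-> q2
End state q2 is accepting.

Yes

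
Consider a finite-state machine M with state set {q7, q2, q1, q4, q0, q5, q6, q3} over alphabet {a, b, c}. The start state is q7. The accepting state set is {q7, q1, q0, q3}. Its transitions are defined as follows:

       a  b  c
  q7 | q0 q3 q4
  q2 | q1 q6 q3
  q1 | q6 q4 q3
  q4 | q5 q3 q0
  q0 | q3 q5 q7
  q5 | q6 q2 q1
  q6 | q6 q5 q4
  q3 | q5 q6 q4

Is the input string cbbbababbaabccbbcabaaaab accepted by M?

q7 → q4 → q3 → q6 → q5 → q6 → q5 → q6 → q5 → q2 → q1 → q6 → q5 → q1 → q3 → q6 → q5 → q1 → q6 → q5 → q6 → q6 → q6 → q6 → q5
End state q5 is not accepting.

No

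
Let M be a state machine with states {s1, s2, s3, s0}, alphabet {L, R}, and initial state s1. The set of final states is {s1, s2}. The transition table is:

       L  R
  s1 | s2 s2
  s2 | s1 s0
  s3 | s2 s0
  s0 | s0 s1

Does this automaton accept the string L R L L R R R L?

s1 → s2 → s0 → s0 → s0 → s1 → s2 → s0 → s0
End state s0 is not accepting.

No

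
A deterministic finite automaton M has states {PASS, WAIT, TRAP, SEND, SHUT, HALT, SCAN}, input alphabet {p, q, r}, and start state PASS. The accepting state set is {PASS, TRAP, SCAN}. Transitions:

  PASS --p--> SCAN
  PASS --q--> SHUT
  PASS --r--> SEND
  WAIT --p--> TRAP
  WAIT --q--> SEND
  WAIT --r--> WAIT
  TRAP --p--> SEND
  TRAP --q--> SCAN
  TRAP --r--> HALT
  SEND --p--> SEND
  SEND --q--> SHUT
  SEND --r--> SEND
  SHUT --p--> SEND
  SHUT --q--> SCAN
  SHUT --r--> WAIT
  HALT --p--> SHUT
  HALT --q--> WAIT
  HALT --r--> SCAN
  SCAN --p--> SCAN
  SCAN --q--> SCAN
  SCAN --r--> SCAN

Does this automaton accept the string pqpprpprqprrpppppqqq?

Yes

Trace: PASS -p-> SCAN -q-> SCAN -p-> SCAN -p-> SCAN -r-> SCAN -p-> SCAN -p-> SCAN -r-> SCAN -q-> SCAN -p-> SCAN -r-> SCAN -r-> SCAN -p-> SCAN -p-> SCAN -p-> SCAN -p-> SCAN -p-> SCAN -q-> SCAN -q-> SCAN -q-> SCAN
End state SCAN is accepting.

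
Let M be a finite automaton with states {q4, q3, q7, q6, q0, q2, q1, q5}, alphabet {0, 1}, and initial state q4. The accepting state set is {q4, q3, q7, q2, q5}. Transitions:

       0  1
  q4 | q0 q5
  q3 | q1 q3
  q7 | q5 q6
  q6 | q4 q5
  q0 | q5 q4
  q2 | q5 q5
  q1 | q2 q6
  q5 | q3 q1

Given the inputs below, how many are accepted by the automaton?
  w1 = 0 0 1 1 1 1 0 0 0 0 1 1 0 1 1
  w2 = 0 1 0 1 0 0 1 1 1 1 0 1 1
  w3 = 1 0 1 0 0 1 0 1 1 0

1

w1: q4 → q0 → q5 → q1 → q6 → q5 → q1 → q2 → q5 → q3 → q1 → q6 → q5 → q3 → q3 → q3  → end q3, accepted
w2: q4 → q0 → q4 → q0 → q4 → q0 → q5 → q1 → q6 → q5 → q1 → q2 → q5 → q1  → end q1, rejected
w3: q4 → q5 → q3 → q3 → q1 → q2 → q5 → q3 → q3 → q3 → q1  → end q1, rejected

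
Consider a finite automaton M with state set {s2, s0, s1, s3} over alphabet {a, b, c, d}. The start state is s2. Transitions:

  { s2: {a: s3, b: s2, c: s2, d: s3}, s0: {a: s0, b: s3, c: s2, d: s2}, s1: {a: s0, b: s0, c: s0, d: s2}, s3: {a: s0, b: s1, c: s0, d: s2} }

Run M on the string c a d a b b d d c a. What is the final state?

Trace: s2 -c-> s2 -a-> s3 -d-> s2 -a-> s3 -b-> s1 -b-> s0 -d-> s2 -d-> s3 -c-> s0 -a-> s0

s0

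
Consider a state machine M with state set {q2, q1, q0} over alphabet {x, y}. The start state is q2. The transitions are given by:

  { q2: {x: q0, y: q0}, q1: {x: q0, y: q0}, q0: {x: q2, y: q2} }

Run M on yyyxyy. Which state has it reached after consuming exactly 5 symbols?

start at q2
read 'y': q2 → q0
read 'y': q0 → q2
read 'y': q2 → q0
read 'x': q0 → q2
read 'y': q2 → q0
After 5 symbols: q0.

q0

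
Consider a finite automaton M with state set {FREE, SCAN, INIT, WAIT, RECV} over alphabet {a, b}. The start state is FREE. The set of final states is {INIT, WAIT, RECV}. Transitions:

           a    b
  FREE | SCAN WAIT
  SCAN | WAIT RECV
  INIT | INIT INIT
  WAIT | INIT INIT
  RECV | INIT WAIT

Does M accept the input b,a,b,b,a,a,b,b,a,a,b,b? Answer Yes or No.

start at FREE
read 'b': FREE → WAIT
read 'a': WAIT → INIT
read 'b': INIT → INIT
read 'b': INIT → INIT
read 'a': INIT → INIT
read 'a': INIT → INIT
read 'b': INIT → INIT
read 'b': INIT → INIT
read 'a': INIT → INIT
read 'a': INIT → INIT
read 'b': INIT → INIT
read 'b': INIT → INIT
End state INIT is accepting.

Yes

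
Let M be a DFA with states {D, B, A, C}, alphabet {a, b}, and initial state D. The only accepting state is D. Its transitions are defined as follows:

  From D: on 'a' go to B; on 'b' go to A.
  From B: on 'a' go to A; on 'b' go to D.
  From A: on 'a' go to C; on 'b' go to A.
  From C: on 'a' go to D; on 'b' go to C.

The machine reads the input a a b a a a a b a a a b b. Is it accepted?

No

Trace: D -a-> B -a-> A -b-> A -a-> C -a-> D -a-> B -a-> A -b-> A -a-> C -a-> D -a-> B -b-> D -b-> A
End state A is not accepting.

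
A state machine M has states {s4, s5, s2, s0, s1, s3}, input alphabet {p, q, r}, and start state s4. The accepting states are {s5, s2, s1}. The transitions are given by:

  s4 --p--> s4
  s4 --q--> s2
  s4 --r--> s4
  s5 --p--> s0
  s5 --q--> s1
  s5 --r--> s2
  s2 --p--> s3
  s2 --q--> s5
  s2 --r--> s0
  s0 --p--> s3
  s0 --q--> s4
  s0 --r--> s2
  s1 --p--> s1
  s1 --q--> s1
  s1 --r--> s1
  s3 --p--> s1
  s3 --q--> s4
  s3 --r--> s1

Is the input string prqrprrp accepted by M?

s4 → s4 → s4 → s2 → s0 → s3 → s1 → s1 → s1
End state s1 is accepting.

Yes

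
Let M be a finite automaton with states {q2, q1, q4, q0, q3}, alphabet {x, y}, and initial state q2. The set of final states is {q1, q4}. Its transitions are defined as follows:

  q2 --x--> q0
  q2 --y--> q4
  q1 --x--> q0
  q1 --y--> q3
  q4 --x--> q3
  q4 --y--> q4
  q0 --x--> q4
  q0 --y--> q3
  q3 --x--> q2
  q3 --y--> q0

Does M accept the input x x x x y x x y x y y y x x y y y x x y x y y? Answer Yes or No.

Yes

q2 → q0 → q4 → q3 → q2 → q4 → q3 → q2 → q4 → q3 → q0 → q3 → q0 → q4 → q3 → q0 → q3 → q0 → q4 → q3 → q0 → q4 → q4 → q4
End state q4 is accepting.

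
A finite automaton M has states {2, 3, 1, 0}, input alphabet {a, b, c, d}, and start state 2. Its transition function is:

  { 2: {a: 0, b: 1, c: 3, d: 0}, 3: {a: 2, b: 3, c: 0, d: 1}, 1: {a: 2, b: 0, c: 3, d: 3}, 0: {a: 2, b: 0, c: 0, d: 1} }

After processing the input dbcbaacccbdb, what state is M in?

0

Trace: 2 -d-> 0 -b-> 0 -c-> 0 -b-> 0 -a-> 2 -a-> 0 -c-> 0 -c-> 0 -c-> 0 -b-> 0 -d-> 1 -b-> 0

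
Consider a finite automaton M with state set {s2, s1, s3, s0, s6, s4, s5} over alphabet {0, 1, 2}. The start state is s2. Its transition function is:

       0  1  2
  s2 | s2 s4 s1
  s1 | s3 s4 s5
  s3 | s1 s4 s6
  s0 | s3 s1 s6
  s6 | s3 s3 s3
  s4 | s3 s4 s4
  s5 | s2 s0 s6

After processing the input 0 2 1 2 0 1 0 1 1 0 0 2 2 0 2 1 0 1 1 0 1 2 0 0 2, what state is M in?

Trace: s2 -0-> s2 -2-> s1 -1-> s4 -2-> s4 -0-> s3 -1-> s4 -0-> s3 -1-> s4 -1-> s4 -0-> s3 -0-> s1 -2-> s5 -2-> s6 -0-> s3 -2-> s6 -1-> s3 -0-> s1 -1-> s4 -1-> s4 -0-> s3 -1-> s4 -2-> s4 -0-> s3 -0-> s1 -2-> s5

s5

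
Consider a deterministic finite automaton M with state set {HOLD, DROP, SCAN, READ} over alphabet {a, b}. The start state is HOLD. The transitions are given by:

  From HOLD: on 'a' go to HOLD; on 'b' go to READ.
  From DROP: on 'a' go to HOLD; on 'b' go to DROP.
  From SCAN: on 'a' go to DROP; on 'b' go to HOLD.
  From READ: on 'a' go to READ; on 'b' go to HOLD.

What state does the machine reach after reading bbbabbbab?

READ

start at HOLD
read 'b': HOLD → READ
read 'b': READ → HOLD
read 'b': HOLD → READ
read 'a': READ → READ
read 'b': READ → HOLD
read 'b': HOLD → READ
read 'b': READ → HOLD
read 'a': HOLD → HOLD
read 'b': HOLD → READ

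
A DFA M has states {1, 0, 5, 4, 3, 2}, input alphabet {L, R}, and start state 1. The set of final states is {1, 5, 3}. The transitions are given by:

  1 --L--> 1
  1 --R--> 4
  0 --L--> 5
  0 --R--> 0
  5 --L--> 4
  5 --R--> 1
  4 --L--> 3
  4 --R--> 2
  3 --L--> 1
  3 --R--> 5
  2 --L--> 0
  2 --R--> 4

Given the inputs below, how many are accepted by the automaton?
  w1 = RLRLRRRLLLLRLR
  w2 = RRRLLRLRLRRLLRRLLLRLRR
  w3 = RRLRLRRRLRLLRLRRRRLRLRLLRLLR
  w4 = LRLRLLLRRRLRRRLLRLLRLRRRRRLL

w1: Trace: 1 -R-> 4 -L-> 3 -R-> 5 -L-> 4 -R-> 2 -R-> 4 -R-> 2 -L-> 0 -L-> 5 -L-> 4 -L-> 3 -R-> 5 -L-> 4 -R-> 2  → end 2, rejected
w2: Trace: 1 -R-> 4 -R-> 2 -R-> 4 -L-> 3 -L-> 1 -R-> 4 -L-> 3 -R-> 5 -L-> 4 -R-> 2 -R-> 4 -L-> 3 -L-> 1 -R-> 4 -R-> 2 -L-> 0 -L-> 5 -L-> 4 -R-> 2 -L-> 0 -R-> 0 -R-> 0  → end 0, rejected
w3: Trace: 1 -R-> 4 -R-> 2 -L-> 0 -R-> 0 -L-> 5 -R-> 1 -R-> 4 -R-> 2 -L-> 0 -R-> 0 -L-> 5 -L-> 4 -R-> 2 -L-> 0 -R-> 0 -R-> 0 -R-> 0 -R-> 0 -L-> 5 -R-> 1 -L-> 1 -R-> 4 -L-> 3 -L-> 1 -R-> 4 -L-> 3 -L-> 1 -R-> 4  → end 4, rejected
w4: Trace: 1 -L-> 1 -R-> 4 -L-> 3 -R-> 5 -L-> 4 -L-> 3 -L-> 1 -R-> 4 -R-> 2 -R-> 4 -L-> 3 -R-> 5 -R-> 1 -R-> 4 -L-> 3 -L-> 1 -R-> 4 -L-> 3 -L-> 1 -R-> 4 -L-> 3 -R-> 5 -R-> 1 -R-> 4 -R-> 2 -R-> 4 -L-> 3 -L-> 1  → end 1, accepted

1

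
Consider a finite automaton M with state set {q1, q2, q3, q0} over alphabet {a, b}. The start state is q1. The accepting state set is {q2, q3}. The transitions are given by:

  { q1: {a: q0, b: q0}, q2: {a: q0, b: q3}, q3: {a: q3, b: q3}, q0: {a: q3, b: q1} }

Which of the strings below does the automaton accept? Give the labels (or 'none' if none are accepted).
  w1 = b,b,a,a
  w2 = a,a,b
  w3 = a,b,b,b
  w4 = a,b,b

w1, w2

w1:
  start at q1
  read 'b': q1 → q0
  read 'b': q0 → q1
  read 'a': q1 → q0
  read 'a': q0 → q3
  end q3, accepted
w2:
  start at q1
  read 'a': q1 → q0
  read 'a': q0 → q3
  read 'b': q3 → q3
  end q3, accepted
w3:
  start at q1
  read 'a': q1 → q0
  read 'b': q0 → q1
  read 'b': q1 → q0
  read 'b': q0 → q1
  end q1, rejected
w4:
  start at q1
  read 'a': q1 → q0
  read 'b': q0 → q1
  read 'b': q1 → q0
  end q0, rejected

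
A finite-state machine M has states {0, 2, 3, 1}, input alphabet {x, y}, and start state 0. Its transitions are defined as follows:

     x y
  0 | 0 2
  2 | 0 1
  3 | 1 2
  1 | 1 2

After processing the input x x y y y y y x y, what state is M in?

start at 0
read 'x': 0 → 0
read 'x': 0 → 0
read 'y': 0 → 2
read 'y': 2 → 1
read 'y': 1 → 2
read 'y': 2 → 1
read 'y': 1 → 2
read 'x': 2 → 0
read 'y': 0 → 2

2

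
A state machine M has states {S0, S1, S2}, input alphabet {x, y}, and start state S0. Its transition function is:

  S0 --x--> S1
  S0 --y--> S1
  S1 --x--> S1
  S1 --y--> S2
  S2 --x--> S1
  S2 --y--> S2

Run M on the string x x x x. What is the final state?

S1

Trace: S0 -x-> S1 -x-> S1 -x-> S1 -x-> S1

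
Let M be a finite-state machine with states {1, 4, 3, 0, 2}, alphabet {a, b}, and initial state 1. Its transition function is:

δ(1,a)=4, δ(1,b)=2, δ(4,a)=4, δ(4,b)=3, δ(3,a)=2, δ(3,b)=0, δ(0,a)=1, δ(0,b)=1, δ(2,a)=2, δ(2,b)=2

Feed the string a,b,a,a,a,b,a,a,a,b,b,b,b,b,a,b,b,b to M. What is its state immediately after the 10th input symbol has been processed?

2

1 → 4 → 3 → 2 → 2 → 2 → 2 → 2 → 2 → 2 → 2
After 10 symbols: 2.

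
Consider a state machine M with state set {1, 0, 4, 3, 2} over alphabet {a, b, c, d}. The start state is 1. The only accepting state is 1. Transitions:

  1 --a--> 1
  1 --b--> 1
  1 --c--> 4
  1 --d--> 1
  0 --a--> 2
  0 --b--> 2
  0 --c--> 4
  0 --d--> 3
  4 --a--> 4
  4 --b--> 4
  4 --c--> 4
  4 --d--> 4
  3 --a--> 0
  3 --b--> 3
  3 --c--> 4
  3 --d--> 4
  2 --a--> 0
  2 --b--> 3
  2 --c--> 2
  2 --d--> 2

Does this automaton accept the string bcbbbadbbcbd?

No

1 → 1 → 4 → 4 → 4 → 4 → 4 → 4 → 4 → 4 → 4 → 4 → 4
End state 4 is not accepting.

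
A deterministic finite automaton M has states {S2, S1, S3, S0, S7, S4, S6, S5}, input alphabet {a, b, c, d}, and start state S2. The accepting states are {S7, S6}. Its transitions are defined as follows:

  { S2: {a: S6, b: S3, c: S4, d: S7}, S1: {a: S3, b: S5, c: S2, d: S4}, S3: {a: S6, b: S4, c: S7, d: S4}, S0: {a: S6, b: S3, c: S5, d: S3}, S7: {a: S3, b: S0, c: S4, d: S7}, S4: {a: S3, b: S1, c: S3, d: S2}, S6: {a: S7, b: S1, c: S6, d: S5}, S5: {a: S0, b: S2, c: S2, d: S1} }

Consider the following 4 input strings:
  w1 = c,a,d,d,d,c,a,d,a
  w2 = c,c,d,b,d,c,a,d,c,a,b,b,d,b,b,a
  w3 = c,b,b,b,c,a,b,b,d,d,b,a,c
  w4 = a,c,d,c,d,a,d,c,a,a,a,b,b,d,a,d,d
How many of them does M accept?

2

w1: Trace: S2 -c-> S4 -a-> S3 -d-> S4 -d-> S2 -d-> S7 -c-> S4 -a-> S3 -d-> S4 -a-> S3  → end S3, rejected
w2: Trace: S2 -c-> S4 -c-> S3 -d-> S4 -b-> S1 -d-> S4 -c-> S3 -a-> S6 -d-> S5 -c-> S2 -a-> S6 -b-> S1 -b-> S5 -d-> S1 -b-> S5 -b-> S2 -a-> S6  → end S6, accepted
w3: Trace: S2 -c-> S4 -b-> S1 -b-> S5 -b-> S2 -c-> S4 -a-> S3 -b-> S4 -b-> S1 -d-> S4 -d-> S2 -b-> S3 -a-> S6 -c-> S6  → end S6, accepted
w4: Trace: S2 -a-> S6 -c-> S6 -d-> S5 -c-> S2 -d-> S7 -a-> S3 -d-> S4 -c-> S3 -a-> S6 -a-> S7 -a-> S3 -b-> S4 -b-> S1 -d-> S4 -a-> S3 -d-> S4 -d-> S2  → end S2, rejected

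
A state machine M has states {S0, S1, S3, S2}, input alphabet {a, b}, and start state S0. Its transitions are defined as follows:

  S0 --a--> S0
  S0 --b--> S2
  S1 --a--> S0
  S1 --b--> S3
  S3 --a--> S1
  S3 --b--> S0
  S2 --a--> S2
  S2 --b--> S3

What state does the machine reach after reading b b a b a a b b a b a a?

S0

Trace: S0 -b-> S2 -b-> S3 -a-> S1 -b-> S3 -a-> S1 -a-> S0 -b-> S2 -b-> S3 -a-> S1 -b-> S3 -a-> S1 -a-> S0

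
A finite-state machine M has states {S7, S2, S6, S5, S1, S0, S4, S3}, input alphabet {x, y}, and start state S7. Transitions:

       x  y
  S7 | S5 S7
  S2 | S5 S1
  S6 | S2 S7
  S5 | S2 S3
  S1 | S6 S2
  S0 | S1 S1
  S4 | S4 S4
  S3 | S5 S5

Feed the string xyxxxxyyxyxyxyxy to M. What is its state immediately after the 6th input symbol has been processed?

S2

S7 → S5 → S3 → S5 → S2 → S5 → S2
After 6 symbols: S2.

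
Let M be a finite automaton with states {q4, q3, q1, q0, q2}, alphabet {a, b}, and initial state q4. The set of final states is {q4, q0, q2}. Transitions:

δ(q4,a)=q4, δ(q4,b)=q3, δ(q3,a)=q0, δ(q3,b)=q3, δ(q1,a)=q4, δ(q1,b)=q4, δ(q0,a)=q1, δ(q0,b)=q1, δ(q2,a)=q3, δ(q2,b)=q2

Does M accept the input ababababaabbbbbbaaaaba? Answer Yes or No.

Trace: q4 -a-> q4 -b-> q3 -a-> q0 -b-> q1 -a-> q4 -b-> q3 -a-> q0 -b-> q1 -a-> q4 -a-> q4 -b-> q3 -b-> q3 -b-> q3 -b-> q3 -b-> q3 -b-> q3 -a-> q0 -a-> q1 -a-> q4 -a-> q4 -b-> q3 -a-> q0
End state q0 is accepting.

Yes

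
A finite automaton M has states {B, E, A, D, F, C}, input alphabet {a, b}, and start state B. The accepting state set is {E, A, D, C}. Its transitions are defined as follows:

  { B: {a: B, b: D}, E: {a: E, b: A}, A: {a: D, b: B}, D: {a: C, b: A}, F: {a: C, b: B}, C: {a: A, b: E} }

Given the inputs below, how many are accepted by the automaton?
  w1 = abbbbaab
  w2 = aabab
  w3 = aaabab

w1:
  start at B
  read 'a': B → B
  read 'b': B → D
  read 'b': D → A
  read 'b': A → B
  read 'b': B → D
  read 'a': D → C
  read 'a': C → A
  read 'b': A → B
  end B, rejected
w2:
  start at B
  read 'a': B → B
  read 'a': B → B
  read 'b': B → D
  read 'a': D → C
  read 'b': C → E
  end E, accepted
w3:
  start at B
  read 'a': B → B
  read 'a': B → B
  read 'a': B → B
  read 'b': B → D
  read 'a': D → C
  read 'b': C → E
  end E, accepted

2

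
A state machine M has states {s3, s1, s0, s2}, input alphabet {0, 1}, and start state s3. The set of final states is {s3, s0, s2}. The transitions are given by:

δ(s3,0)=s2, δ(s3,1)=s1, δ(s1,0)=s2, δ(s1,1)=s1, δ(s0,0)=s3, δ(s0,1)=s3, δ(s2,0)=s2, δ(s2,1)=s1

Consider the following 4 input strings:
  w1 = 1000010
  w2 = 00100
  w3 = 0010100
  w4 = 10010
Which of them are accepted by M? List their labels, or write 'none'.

w1: Trace: s3 -1-> s1 -0-> s2 -0-> s2 -0-> s2 -0-> s2 -1-> s1 -0-> s2  → end s2, accepted
w2: Trace: s3 -0-> s2 -0-> s2 -1-> s1 -0-> s2 -0-> s2  → end s2, accepted
w3: Trace: s3 -0-> s2 -0-> s2 -1-> s1 -0-> s2 -1-> s1 -0-> s2 -0-> s2  → end s2, accepted
w4: Trace: s3 -1-> s1 -0-> s2 -0-> s2 -1-> s1 -0-> s2  → end s2, accepted

w1, w2, w3, w4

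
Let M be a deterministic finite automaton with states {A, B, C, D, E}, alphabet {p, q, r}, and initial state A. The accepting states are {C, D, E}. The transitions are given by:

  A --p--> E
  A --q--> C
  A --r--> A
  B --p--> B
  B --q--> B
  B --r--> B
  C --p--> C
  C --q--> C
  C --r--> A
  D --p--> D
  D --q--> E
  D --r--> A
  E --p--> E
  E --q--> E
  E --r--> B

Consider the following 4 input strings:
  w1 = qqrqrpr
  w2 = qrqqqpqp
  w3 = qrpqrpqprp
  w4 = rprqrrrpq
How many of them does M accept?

1

w1: Trace: A -q-> C -q-> C -r-> A -q-> C -r-> A -p-> E -r-> B  → end B, rejected
w2: Trace: A -q-> C -r-> A -q-> C -q-> C -q-> C -p-> C -q-> C -p-> C  → end C, accepted
w3: Trace: A -q-> C -r-> A -p-> E -q-> E -r-> B -p-> B -q-> B -p-> B -r-> B -p-> B  → end B, rejected
w4: Trace: A -r-> A -p-> E -r-> B -q-> B -r-> B -r-> B -r-> B -p-> B -q-> B  → end B, rejected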